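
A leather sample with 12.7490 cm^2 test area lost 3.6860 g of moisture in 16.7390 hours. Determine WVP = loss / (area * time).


Formula: WVP = loss / (area * time)
Substituting: WVP = 3.6860 / (12.7490 * 16.7390)
Result: 0.0172723 g/(cm^2*hr)


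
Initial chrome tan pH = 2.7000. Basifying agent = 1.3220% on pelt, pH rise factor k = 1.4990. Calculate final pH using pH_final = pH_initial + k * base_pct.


Formula: pH_final = pH_initial + k * base_pct
Substituting: pH_final = 2.7000 + 1.4990 * 1.3220
Result: 4.6817


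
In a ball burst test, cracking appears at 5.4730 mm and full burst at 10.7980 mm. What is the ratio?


Formula: Ratio = crack / burst
Substituting: Ratio = 5.4730 / 10.7980
Result: 0.5069


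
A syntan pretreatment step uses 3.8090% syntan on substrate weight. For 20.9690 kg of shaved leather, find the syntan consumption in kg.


Formula: Syntan = substrate * pct / 100
Substituting: Syntan = 20.9690 * 3.8090 / 100
Result: 0.7987 kg


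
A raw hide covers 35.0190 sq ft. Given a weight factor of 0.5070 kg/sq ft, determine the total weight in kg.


Formula: Weight = area * weight_per_sqft
Substituting: Weight = 35.0190 * 0.5070
Result: 17.7546 kg


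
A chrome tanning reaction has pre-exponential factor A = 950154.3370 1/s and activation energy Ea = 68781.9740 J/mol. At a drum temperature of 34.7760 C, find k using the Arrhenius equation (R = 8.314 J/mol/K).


T_K = T_C + 273.15 = 34.7760 + 273.15 = 307.9260 K
exponent = -Ea / (R * T_K) = -68781.9740 / (8.314 * 307.9260) = -26.8669
k = A * exp(exponent) = 950154.3370 * exp(-26.8669) = 2.0400e-06 1/s


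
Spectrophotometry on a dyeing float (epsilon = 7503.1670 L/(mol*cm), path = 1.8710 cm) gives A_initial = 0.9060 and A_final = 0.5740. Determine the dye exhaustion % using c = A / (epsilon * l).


c_initial = A_i / (epsilon * l) = 0.9060 / (7503.1670 * 1.8710) = 6.4537e-05 mol/L
c_final = A_f / (epsilon * l) = 0.5740 / (7503.1670 * 1.8710) = 4.0888e-05 mol/L
Exhaustion = (c_initial - c_final) / c_initial * 100 = (6.4537e-05 - 4.0888e-05) / 6.4537e-05 * 100 = 36.6446 %


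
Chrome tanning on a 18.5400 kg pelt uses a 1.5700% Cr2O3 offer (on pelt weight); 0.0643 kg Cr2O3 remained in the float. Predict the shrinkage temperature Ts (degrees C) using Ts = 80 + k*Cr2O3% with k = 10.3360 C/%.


Offered = pelt * offer_pct / 100 = 18.5400 * 1.5700 / 100 = 0.2911 kg
Uptake = offered - residual = 0.2911 - 0.0643 = 0.2268 kg
Cr2O3% on pelt = uptake / pelt * 100 = 0.2268 / 18.5400 * 100 = 1.2232 %
Ts = 80 + k * Cr2O3% = 80 + 10.3360 * 1.2232 = 92.6428 C


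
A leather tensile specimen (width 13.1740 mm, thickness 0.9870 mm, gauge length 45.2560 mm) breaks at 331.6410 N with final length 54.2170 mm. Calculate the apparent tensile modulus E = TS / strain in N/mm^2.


TS = F / (w * t) = 331.6410 / (13.1740 * 0.9870) = 25.5055 N/mm^2
strain = (Lf - L0) / L0 = (54.2170 - 45.2560) / 45.2560 = 0.1980
E = TS / strain = 25.5055 / 0.1980 = 128.8110 N/mm^2


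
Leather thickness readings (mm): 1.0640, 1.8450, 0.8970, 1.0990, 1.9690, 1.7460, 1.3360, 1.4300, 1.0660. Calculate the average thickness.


Formula: Average = sum / n
Substituting: Average = 12.4520 / 9
Result: 1.3836 mm


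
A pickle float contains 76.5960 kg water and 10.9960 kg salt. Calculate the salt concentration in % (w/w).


Formula: Conc = salt / (water + salt) * 100
Substituting: Conc = 10.9960 / (76.5960 + 10.9960) * 100
Result: 12.5537 %


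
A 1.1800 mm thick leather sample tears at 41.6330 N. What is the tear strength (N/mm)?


Formula: Tear strength = force / thickness
Substituting: Tear strength = 41.6330 / 1.1800
Result: 35.2822 N/mm


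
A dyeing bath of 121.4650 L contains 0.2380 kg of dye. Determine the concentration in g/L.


Formula: Conc = dye_mass(kg) / volume(L) * 1000
Substituting: Conc = 0.2380 / 121.4650 * 1000
Result: 1.9594 g/L


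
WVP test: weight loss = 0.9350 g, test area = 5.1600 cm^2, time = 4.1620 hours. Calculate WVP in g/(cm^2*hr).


Formula: WVP = loss / (area * time)
Substituting: WVP = 0.9350 / (5.1600 * 4.1620)
Result: 0.0435371 g/(cm^2*hr)


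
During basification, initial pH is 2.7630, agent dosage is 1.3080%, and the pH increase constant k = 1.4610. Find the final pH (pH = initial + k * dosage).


Formula: pH_final = pH_initial + k * base_pct
Substituting: pH_final = 2.7630 + 1.4610 * 1.3080
Result: 4.6740


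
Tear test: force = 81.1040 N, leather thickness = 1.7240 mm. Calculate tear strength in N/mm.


Formula: Tear strength = force / thickness
Substituting: Tear strength = 81.1040 / 1.7240
Result: 47.0441 N/mm


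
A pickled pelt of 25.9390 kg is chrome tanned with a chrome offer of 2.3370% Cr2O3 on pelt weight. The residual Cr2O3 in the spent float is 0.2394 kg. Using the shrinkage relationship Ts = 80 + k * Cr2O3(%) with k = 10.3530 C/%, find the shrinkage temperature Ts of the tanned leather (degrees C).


Offered = pelt * offer_pct / 100 = 25.9390 * 2.3370 / 100 = 0.6062 kg
Uptake = offered - residual = 0.6062 - 0.2394 = 0.3668 kg
Cr2O3% on pelt = uptake / pelt * 100 = 0.3668 / 25.9390 * 100 = 1.4141 %
Ts = 80 + k * Cr2O3% = 80 + 10.3530 * 1.4141 = 94.6398 C


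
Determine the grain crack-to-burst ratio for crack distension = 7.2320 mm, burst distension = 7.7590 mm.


Formula: Ratio = crack / burst
Substituting: Ratio = 7.2320 / 7.7590
Result: 0.9321


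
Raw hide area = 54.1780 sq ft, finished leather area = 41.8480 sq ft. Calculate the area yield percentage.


Formula: Yield = finished / raw * 100
Substituting: Yield = 41.8480 / 54.1780 * 100
Result: 77.2417 %


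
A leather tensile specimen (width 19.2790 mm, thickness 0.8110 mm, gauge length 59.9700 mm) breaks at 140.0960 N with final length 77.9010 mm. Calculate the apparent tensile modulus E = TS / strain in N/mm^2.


TS = F / (w * t) = 140.0960 / (19.2790 * 0.8110) = 8.9603 N/mm^2
strain = (Lf - L0) / L0 = (77.9010 - 59.9700) / 59.9700 = 0.2990
E = TS / strain = 8.9603 / 0.2990 = 29.9675 N/mm^2


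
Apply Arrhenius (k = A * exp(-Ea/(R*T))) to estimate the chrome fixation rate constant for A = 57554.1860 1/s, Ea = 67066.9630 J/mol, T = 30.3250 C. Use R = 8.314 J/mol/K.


T_K = T_C + 273.15 = 30.3250 + 273.15 = 303.4750 K
exponent = -Ea / (R * T_K) = -67066.9630 / (8.314 * 303.4750) = -26.5813
k = A * exp(exponent) = 57554.1860 * exp(-26.5813) = 1.6443e-07 1/s


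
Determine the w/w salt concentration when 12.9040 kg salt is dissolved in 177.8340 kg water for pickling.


Formula: Conc = salt / (water + salt) * 100
Substituting: Conc = 12.9040 / (177.8340 + 12.9040) * 100
Result: 6.7653 %


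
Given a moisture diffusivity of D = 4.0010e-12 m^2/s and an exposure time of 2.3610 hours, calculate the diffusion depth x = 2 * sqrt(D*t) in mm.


t = 2.3610 hr * 3600 = 8499.6000 s
D * t = 4.0010e-12 * 8499.6000 = 3.4007e-08
x = 2 * sqrt(D*t) = 2 * sqrt(3.4007e-08) = 3.6882e-04 m = 0.3688 mm


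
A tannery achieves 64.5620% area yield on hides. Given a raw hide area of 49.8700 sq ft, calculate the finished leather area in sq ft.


Formula: finished = raw * yield / 100
Substituting: finished = 49.8700 * 64.5620 / 100
Result: 32.1971 sq ft


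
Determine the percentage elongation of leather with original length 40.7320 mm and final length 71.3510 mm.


Formula: Elongation = (Lf - L0) / L0 * 100
Substituting: Elongation = (71.3510 - 40.7320) / 40.7320 * 100
Result: 75.1719 %


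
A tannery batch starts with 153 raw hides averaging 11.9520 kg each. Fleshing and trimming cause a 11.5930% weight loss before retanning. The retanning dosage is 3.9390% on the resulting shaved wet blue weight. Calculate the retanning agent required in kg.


Total_raw = N * avg_wt = 153 * 11.9520 = 1828.6560 kg
Substrate = Total_raw * (1 - loss/100) = 1828.6560 * (1 - 11.5930/100) = 1616.6599 kg
Retan = Substrate * pct / 100 = 1616.6599 * 3.9390 / 100 = 63.6802 kg


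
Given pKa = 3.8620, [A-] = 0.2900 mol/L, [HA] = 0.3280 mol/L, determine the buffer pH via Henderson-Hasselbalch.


ratio = [A-] / [HA] = 0.2900 / 0.3280 = 0.8841
log10(ratio) = -0.0534758
pH = pKa + log10(ratio) = 3.8620 - 0.0534758 = 3.8085


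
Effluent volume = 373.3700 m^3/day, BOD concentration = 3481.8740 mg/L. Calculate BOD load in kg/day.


Formula: BOD_load = volume * conc / 1000
Substituting: BOD_load = 373.3700 * 3481.8740 / 1000
Result: 1300.0273 kg/day


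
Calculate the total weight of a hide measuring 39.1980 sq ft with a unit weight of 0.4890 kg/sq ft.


Formula: Weight = area * weight_per_sqft
Substituting: Weight = 39.1980 * 0.4890
Result: 19.1678 kg


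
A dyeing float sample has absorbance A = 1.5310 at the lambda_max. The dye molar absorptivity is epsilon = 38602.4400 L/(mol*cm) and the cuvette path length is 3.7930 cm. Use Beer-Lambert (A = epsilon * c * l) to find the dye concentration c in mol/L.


Formula: c = A / (epsilon * l)
Substituting: c = 1.5310 / (38602.4400 * 3.7930)
Result: 1.0456e-05 mol/L


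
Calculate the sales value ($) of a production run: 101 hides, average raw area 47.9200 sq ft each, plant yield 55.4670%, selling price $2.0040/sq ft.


Raw_total = N * avg_area = 101 * 47.9200 = 4839.9200 sq ft
Finished = Raw_total * yield / 100 = 4839.9200 * 55.4670 / 100 = 2684.5584 sq ft
Value = Finished * price = 2684.5584 * 2.0040 = 5379.8551 $


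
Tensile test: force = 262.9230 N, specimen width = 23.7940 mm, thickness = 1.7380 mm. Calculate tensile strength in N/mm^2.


Formula: TS = force / (width * thickness)
Substituting: TS = 262.9230 / (23.7940 * 1.7380)
Result: 6.3579 N/mm^2


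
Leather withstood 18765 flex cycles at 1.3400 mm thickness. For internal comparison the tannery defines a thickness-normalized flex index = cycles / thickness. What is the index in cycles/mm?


Formula: Index = cycles / thickness
Substituting: Index = 18765 / 1.3400
Result: 14003.7313 cycles/mm


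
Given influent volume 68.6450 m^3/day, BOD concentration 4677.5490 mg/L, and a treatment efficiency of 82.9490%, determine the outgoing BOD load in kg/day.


Load_in = volume * conc / 1000 = 68.6450 * 4677.5490 / 1000 = 321.0904 kg/day
Removed = Load_in * eff / 100 = 321.0904 * 82.9490 / 100 = 266.3412 kg/day
Load_out = Load_in - Removed = 321.0904 - 266.3412 = 54.7491 kg/day


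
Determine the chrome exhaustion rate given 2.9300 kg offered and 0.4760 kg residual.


Formula: Uptake = (offered - residual) / offered * 100
Substituting: Uptake = (2.9300 - 0.4760) / 2.9300 * 100
Result: 83.7543 %


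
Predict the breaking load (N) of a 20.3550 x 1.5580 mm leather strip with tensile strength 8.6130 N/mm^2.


Formula: F = TS * w * t
Substituting: F = 8.6130 * 20.3550 * 1.5580
Result: 273.1448 N


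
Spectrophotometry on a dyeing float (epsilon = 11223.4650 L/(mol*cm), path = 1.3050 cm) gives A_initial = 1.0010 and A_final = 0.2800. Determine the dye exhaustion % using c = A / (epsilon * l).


c_initial = A_i / (epsilon * l) = 1.0010 / (11223.4650 * 1.3050) = 6.8343e-05 mol/L
c_final = A_f / (epsilon * l) = 0.2800 / (11223.4650 * 1.3050) = 1.9117e-05 mol/L
Exhaustion = (c_initial - c_final) / c_initial * 100 = (6.8343e-05 - 1.9117e-05) / 6.8343e-05 * 100 = 72.0280 %


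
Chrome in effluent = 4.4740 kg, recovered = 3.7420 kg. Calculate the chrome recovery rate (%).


Formula: Recovery = recovered / input * 100
Substituting: Recovery = 3.7420 / 4.4740 * 100
Result: 83.6388 %


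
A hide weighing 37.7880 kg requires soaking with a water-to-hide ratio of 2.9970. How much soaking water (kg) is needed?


Formula: Water = hide_weight * ratio
Substituting: Water = 37.7880 * 2.9970
Result: 113.2506 kg


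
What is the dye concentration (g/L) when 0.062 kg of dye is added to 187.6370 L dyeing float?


Formula: Conc = dye_mass(kg) / volume(L) * 1000
Substituting: Conc = 0.062 / 187.6370 * 1000
Result: 0.3304 g/L


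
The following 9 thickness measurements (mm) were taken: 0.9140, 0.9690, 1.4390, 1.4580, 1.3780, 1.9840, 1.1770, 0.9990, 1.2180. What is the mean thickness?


Formula: Average = sum / n
Substituting: Average = 11.5360 / 9
Result: 1.2818 mm


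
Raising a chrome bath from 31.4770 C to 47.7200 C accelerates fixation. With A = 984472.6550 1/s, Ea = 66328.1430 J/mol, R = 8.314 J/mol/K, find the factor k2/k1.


T1 = 31.4770 + 273.15 = 304.6270 K; T2 = 47.7200 + 273.15 = 320.8700 K
k1 = A * exp(-Ea/(R*T1)) = 984472.6550 * exp(-66328.1430/(8.314*304.6270)) = 4.1634e-06 1/s
k2 = A * exp(-Ea/(R*T2)) = 984472.6550 * exp(-66328.1430/(8.314*320.8700)) = 1.5675e-05 1/s
k2/k1 = 1.5675e-05 / 4.1634e-06 = 3.7649


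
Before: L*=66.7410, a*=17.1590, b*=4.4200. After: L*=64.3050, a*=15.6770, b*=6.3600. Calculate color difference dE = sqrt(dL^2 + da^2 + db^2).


dL = -2.4360, da = -1.4820, db = 1.9400
dE = sqrt((-2.4360)^2 + (-1.4820)^2 + 1.9400^2) = 3.4488


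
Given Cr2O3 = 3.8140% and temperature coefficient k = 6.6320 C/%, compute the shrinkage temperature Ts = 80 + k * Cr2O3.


Formula: Ts = 80 + k * Cr2O3
Substituting: Ts = 80 + 6.6320 * 3.8140
Result: 105.2944 C


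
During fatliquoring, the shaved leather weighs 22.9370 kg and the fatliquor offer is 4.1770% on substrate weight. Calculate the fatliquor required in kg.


Formula: Fat = substrate * pct / 100
Substituting: Fat = 22.9370 * 4.1770 / 100
Result: 0.9581 kg


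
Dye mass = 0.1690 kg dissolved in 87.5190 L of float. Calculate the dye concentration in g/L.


Formula: Conc = dye_mass(kg) / volume(L) * 1000
Substituting: Conc = 0.1690 / 87.5190 * 1000
Result: 1.9310 g/L


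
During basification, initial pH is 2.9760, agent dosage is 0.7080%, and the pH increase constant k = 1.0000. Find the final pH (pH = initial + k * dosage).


Formula: pH_final = pH_initial + k * base_pct
Substituting: pH_final = 2.9760 + 1.0000 * 0.7080
Result: 3.6840


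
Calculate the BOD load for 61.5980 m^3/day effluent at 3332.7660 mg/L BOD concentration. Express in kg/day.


Formula: BOD_load = volume * conc / 1000
Substituting: BOD_load = 61.5980 * 3332.7660 / 1000
Result: 205.2917 kg/day


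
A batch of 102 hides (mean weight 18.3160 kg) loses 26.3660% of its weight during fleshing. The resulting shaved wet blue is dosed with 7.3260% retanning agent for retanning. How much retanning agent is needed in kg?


Total_raw = N * avg_wt = 102 * 18.3160 = 1868.2320 kg
Substrate = Total_raw * (1 - loss/100) = 1868.2320 * (1 - 26.3660/100) = 1375.6540 kg
Retan = Substrate * pct / 100 = 1375.6540 * 7.3260 / 100 = 100.7804 kg


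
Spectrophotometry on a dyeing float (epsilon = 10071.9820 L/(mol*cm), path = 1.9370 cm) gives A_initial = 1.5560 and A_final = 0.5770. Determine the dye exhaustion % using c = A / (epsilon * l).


c_initial = A_i / (epsilon * l) = 1.5560 / (10071.9820 * 1.9370) = 7.9756e-05 mol/L
c_final = A_f / (epsilon * l) = 0.5770 / (10071.9820 * 1.9370) = 2.9575e-05 mol/L
Exhaustion = (c_initial - c_final) / c_initial * 100 = (7.9756e-05 - 2.9575e-05) / 7.9756e-05 * 100 = 62.9177 %


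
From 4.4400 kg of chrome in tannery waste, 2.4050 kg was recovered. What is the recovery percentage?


Formula: Recovery = recovered / input * 100
Substituting: Recovery = 2.4050 / 4.4400 * 100
Result: 54.1667 %


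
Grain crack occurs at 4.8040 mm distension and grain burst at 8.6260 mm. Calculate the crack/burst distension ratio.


Formula: Ratio = crack / burst
Substituting: Ratio = 4.8040 / 8.6260
Result: 0.5569


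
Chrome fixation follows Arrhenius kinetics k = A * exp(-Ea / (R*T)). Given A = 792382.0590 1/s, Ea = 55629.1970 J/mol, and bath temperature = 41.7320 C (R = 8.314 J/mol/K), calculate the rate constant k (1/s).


T_K = T_C + 273.15 = 41.7320 + 273.15 = 314.8820 K
exponent = -Ea / (R * T_K) = -55629.1970 / (8.314 * 314.8820) = -21.2493
k = A * exp(exponent) = 792382.0590 * exp(-21.2493) = 4.6825e-04 1/s


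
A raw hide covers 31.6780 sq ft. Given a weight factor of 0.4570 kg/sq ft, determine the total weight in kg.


Formula: Weight = area * weight_per_sqft
Substituting: Weight = 31.6780 * 0.4570
Result: 14.4768 kg


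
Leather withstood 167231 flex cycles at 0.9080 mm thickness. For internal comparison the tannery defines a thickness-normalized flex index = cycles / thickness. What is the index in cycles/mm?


Formula: Index = cycles / thickness
Substituting: Index = 167231 / 0.9080
Result: 184175.1101 cycles/mm


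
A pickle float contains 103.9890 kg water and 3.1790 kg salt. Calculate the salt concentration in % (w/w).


Formula: Conc = salt / (water + salt) * 100
Substituting: Conc = 3.1790 / (103.9890 + 3.1790) * 100
Result: 2.9664 %


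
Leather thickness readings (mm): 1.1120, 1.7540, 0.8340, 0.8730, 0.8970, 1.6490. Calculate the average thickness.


Formula: Average = sum / n
Substituting: Average = 7.1190 / 6
Result: 1.1865 mm


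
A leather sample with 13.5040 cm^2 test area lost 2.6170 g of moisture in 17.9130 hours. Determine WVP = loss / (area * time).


Formula: WVP = loss / (area * time)
Substituting: WVP = 2.6170 / (13.5040 * 17.9130)
Result: 0.0108186 g/(cm^2*hr)


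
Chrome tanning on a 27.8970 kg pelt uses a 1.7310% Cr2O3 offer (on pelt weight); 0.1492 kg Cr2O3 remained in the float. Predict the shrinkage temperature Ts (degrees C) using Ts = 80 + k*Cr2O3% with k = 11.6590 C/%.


Offered = pelt * offer_pct / 100 = 27.8970 * 1.7310 / 100 = 0.4829 kg
Uptake = offered - residual = 0.4829 - 0.1492 = 0.3337 kg
Cr2O3% on pelt = uptake / pelt * 100 = 0.3337 / 27.8970 * 100 = 1.1962 %
Ts = 80 + k * Cr2O3% = 80 + 11.6590 * 1.1962 = 93.9462 C


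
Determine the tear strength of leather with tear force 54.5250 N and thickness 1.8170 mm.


Formula: Tear strength = force / thickness
Substituting: Tear strength = 54.5250 / 1.8170
Result: 30.0083 N/mm


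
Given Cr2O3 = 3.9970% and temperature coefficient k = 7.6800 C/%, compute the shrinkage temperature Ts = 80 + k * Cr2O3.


Formula: Ts = 80 + k * Cr2O3
Substituting: Ts = 80 + 7.6800 * 3.9970
Result: 110.6970 C


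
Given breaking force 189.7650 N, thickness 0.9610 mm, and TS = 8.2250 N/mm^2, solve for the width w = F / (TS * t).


Formula: w = F / (TS * t)
Substituting: w = 189.7650 / (8.2250 * 0.9610)
Result: 24.0080 mm


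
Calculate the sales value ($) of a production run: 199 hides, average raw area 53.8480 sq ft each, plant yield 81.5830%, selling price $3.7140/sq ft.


Raw_total = N * avg_area = 199 * 53.8480 = 10715.7520 sq ft
Finished = Raw_total * yield / 100 = 10715.7520 * 81.5830 / 100 = 8742.2320 sq ft
Value = Finished * price = 8742.2320 * 3.7140 = 32468.6495 $


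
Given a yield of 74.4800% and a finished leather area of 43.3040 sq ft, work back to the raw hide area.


Formula: raw = finished * 100 / yield
Substituting: raw = 43.3040 * 100 / 74.4800
Result: 58.1418 sq ft


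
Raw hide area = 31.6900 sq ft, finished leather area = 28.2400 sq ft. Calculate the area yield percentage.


Formula: Yield = finished / raw * 100
Substituting: Yield = 28.2400 / 31.6900 * 100
Result: 89.1133 %


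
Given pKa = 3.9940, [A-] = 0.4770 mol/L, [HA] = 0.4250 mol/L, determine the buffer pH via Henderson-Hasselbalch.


ratio = [A-] / [HA] = 0.4770 / 0.4250 = 1.1224
log10(ratio) = 0.0501294
pH = pKa + log10(ratio) = 3.9940 + 0.0501294 = 4.0441


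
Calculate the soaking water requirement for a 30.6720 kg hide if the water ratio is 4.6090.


Formula: Water = hide_weight * ratio
Substituting: Water = 30.6720 * 4.6090
Result: 141.3672 kg


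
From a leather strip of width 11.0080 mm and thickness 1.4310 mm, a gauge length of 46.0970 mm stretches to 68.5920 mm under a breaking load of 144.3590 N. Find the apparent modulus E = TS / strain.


TS = F / (w * t) = 144.3590 / (11.0080 * 1.4310) = 9.1642 N/mm^2
strain = (Lf - L0) / L0 = (68.5920 - 46.0970) / 46.0970 = 0.4880
E = TS / strain = 9.1642 / 0.4880 = 18.7794 N/mm^2


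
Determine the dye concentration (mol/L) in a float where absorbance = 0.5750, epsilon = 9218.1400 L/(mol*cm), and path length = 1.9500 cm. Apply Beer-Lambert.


Formula: c = A / (epsilon * l)
Substituting: c = 0.5750 / (9218.1400 * 1.9500)
Result: 3.1988e-05 mol/L


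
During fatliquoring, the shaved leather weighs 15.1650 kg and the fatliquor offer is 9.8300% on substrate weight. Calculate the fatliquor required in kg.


Formula: Fat = substrate * pct / 100
Substituting: Fat = 15.1650 * 9.8300 / 100
Result: 1.4907 kg


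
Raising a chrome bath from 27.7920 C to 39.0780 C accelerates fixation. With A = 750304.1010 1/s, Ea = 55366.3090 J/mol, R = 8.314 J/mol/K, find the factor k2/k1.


T1 = 27.7920 + 273.15 = 300.9420 K; T2 = 39.0780 + 273.15 = 312.2280 K
k1 = A * exp(-Ea/(R*T1)) = 750304.1010 * exp(-55366.3090/(8.314*300.9420)) = 1.8405e-04 1/s
k2 = A * exp(-Ea/(R*T2)) = 750304.1010 * exp(-55366.3090/(8.314*312.2280)) = 4.0956e-04 1/s
k2/k1 = 4.0956e-04 / 1.8405e-04 = 2.2253


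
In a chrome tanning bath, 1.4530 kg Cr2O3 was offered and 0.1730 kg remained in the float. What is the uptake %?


Formula: Uptake = (offered - residual) / offered * 100
Substituting: Uptake = (1.4530 - 0.1730) / 1.4530 * 100
Result: 88.0936 %


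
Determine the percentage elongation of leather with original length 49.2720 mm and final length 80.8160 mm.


Formula: Elongation = (Lf - L0) / L0 * 100
Substituting: Elongation = (80.8160 - 49.2720) / 49.2720 * 100
Result: 64.0201 %


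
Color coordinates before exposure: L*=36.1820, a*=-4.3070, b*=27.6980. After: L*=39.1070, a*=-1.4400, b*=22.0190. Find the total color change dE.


dL = 2.9250, da = 2.8670, db = -5.6790
dE = sqrt(2.9250^2 + 2.8670^2 + (-5.6790)^2) = 7.0019


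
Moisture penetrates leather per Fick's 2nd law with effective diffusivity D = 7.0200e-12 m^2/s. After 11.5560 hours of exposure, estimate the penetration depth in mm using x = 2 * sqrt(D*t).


t = 11.5560 hr * 3600 = 41601.6000 s
D * t = 7.0200e-12 * 41601.6000 = 2.9204e-07
x = 2 * sqrt(D*t) = 2 * sqrt(2.9204e-07) = 0.00108082 m = 1.0808 mm


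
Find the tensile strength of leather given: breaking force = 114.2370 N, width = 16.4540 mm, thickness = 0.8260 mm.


Formula: TS = force / (width * thickness)
Substituting: TS = 114.2370 / (16.4540 * 0.8260)
Result: 8.4053 N/mm^2


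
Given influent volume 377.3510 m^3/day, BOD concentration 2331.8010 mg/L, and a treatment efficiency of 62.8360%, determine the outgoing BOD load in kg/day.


Load_in = volume * conc / 1000 = 377.3510 * 2331.8010 / 1000 = 879.9074 kg/day
Removed = Load_in * eff / 100 = 879.9074 * 62.8360 / 100 = 552.8986 kg/day
Load_out = Load_in - Removed = 879.9074 - 552.8986 = 327.0088 kg/day


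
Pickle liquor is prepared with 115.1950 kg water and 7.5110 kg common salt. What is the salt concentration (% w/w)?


Formula: Conc = salt / (water + salt) * 100
Substituting: Conc = 7.5110 / (115.1950 + 7.5110) * 100
Result: 6.1211 %


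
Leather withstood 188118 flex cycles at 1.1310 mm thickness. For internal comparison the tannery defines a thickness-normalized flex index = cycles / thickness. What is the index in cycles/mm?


Formula: Index = cycles / thickness
Substituting: Index = 188118 / 1.1310
Result: 166328.9125 cycles/mm


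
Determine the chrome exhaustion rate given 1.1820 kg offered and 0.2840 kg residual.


Formula: Uptake = (offered - residual) / offered * 100
Substituting: Uptake = (1.1820 - 0.2840) / 1.1820 * 100
Result: 75.9729 %


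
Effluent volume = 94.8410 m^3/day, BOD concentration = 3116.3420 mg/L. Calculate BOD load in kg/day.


Formula: BOD_load = volume * conc / 1000
Substituting: BOD_load = 94.8410 * 3116.3420 / 1000
Result: 295.5570 kg/day


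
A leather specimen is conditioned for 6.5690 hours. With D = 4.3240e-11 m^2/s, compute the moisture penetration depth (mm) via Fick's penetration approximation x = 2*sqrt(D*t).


t = 6.5690 hr * 3600 = 23648.4000 s
D * t = 4.3240e-11 * 23648.4000 = 1.0226e-06
x = 2 * sqrt(D*t) = 2 * sqrt(1.0226e-06) = 0.00202243 m = 2.0224 mm


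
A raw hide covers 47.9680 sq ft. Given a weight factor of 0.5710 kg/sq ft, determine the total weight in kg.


Formula: Weight = area * weight_per_sqft
Substituting: Weight = 47.9680 * 0.5710
Result: 27.3897 kg


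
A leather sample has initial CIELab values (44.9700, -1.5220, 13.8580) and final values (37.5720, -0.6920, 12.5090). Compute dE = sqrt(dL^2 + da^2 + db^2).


dL = -7.3980, da = 0.8300, db = -1.3490
dE = sqrt((-7.3980)^2 + 0.8300^2 + (-1.3490)^2) = 7.5657


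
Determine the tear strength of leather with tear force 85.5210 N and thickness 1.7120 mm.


Formula: Tear strength = force / thickness
Substituting: Tear strength = 85.5210 / 1.7120
Result: 49.9539 N/mm


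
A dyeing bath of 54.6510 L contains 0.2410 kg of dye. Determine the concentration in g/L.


Formula: Conc = dye_mass(kg) / volume(L) * 1000
Substituting: Conc = 0.2410 / 54.6510 * 1000
Result: 4.4098 g/L


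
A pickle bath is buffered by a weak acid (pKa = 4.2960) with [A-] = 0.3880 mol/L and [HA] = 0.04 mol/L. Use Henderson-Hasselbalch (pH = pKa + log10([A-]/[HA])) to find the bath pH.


ratio = [A-] / [HA] = 0.3880 / 0.04 = 9.7000
log10(ratio) = 0.9868
pH = pKa + log10(ratio) = 4.2960 + 0.9868 = 5.2828


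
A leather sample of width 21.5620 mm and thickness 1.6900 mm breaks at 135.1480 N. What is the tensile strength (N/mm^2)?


Formula: TS = force / (width * thickness)
Substituting: TS = 135.1480 / (21.5620 * 1.6900)
Result: 3.7088 N/mm^2


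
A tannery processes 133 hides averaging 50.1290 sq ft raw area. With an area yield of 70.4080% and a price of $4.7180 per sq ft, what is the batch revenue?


Raw_total = N * avg_area = 133 * 50.1290 = 6667.1570 sq ft
Finished = Raw_total * yield / 100 = 6667.1570 * 70.4080 / 100 = 4694.2119 sq ft
Value = Finished * price = 4694.2119 * 4.7180 = 22147.2917 $


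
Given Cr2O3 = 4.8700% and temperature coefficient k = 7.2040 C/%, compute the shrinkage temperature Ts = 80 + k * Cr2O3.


Formula: Ts = 80 + k * Cr2O3
Substituting: Ts = 80 + 7.2040 * 4.8700
Result: 115.0835 C


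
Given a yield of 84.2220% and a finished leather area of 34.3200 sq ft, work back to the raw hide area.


Formula: raw = finished * 100 / yield
Substituting: raw = 34.3200 * 100 / 84.2220
Result: 40.7494 sq ft


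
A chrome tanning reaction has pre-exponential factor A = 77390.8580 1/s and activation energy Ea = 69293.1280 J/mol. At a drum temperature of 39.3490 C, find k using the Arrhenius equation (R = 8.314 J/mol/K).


T_K = T_C + 273.15 = 39.3490 + 273.15 = 312.4990 K
exponent = -Ea / (R * T_K) = -69293.1280 / (8.314 * 312.4990) = -26.6705
k = A * exp(exponent) = 77390.8580 * exp(-26.6705) = 2.0222e-07 1/s


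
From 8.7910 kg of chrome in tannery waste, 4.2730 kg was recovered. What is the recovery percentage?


Formula: Recovery = recovered / input * 100
Substituting: Recovery = 4.2730 / 8.7910 * 100
Result: 48.6065 %


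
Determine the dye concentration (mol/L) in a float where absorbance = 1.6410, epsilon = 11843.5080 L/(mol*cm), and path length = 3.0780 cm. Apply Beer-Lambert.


Formula: c = A / (epsilon * l)
Substituting: c = 1.6410 / (11843.5080 * 3.0780)
Result: 4.5015e-05 mol/L


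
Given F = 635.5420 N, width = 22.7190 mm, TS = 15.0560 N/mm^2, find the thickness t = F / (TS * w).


Formula: t = F / (TS * w)
Substituting: t = 635.5420 / (15.0560 * 22.7190)
Result: 1.8580 mm


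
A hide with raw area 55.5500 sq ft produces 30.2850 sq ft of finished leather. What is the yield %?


Formula: Yield = finished / raw * 100
Substituting: Yield = 30.2850 / 55.5500 * 100
Result: 54.5185 %


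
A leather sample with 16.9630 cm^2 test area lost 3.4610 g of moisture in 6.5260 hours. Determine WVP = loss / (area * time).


Formula: WVP = loss / (area * time)
Substituting: WVP = 3.4610 / (16.9630 * 6.5260)
Result: 0.0312645 g/(cm^2*hr)


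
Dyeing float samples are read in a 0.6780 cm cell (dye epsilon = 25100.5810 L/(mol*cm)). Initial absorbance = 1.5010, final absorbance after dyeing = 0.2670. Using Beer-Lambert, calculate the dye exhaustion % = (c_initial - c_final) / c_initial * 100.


c_initial = A_i / (epsilon * l) = 1.5010 / (25100.5810 * 0.6780) = 8.8200e-05 mol/L
c_final = A_f / (epsilon * l) = 0.2670 / (25100.5810 * 0.6780) = 1.5689e-05 mol/L
Exhaustion = (c_initial - c_final) / c_initial * 100 = (8.8200e-05 - 1.5689e-05) / 8.8200e-05 * 100 = 82.2119 %


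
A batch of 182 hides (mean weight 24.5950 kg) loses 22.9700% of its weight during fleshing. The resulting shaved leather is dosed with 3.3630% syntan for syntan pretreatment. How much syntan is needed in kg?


Total_raw = N * avg_wt = 182 * 24.5950 = 4476.2900 kg
Substrate = Total_raw * (1 - loss/100) = 4476.2900 * (1 - 22.9700/100) = 3448.0862 kg
Syntan = Substrate * pct / 100 = 3448.0862 * 3.3630 / 100 = 115.9591 kg


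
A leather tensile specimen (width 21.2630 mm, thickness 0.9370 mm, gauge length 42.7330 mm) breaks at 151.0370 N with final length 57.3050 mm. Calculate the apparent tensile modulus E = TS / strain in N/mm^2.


TS = F / (w * t) = 151.0370 / (21.2630 * 0.9370) = 7.5809 N/mm^2
strain = (Lf - L0) / L0 = (57.3050 - 42.7330) / 42.7330 = 0.3410
E = TS / strain = 7.5809 / 0.3410 = 22.2312 N/mm^2


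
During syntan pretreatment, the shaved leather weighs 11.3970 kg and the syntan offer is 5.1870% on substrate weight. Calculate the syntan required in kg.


Formula: Syntan = substrate * pct / 100
Substituting: Syntan = 11.3970 * 5.1870 / 100
Result: 0.5912 kg


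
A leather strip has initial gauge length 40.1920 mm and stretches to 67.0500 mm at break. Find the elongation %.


Formula: Elongation = (Lf - L0) / L0 * 100
Substituting: Elongation = (67.0500 - 40.1920) / 40.1920 * 100
Result: 66.8242 %


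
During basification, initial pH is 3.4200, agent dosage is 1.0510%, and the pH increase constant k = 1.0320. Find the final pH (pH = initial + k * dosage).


Formula: pH_final = pH_initial + k * base_pct
Substituting: pH_final = 3.4200 + 1.0320 * 1.0510
Result: 4.5046


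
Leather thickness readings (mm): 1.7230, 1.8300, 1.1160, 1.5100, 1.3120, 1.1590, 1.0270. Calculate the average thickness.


Formula: Average = sum / n
Substituting: Average = 9.6770 / 7
Result: 1.3824 mm


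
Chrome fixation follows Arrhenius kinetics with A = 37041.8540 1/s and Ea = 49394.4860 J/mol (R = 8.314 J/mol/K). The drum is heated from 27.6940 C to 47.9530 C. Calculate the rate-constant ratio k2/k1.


T1 = 27.6940 + 273.15 = 300.8440 K; T2 = 47.9530 + 273.15 = 321.1030 K
k1 = A * exp(-Ea/(R*T1)) = 37041.8540 * exp(-49394.4860/(8.314*300.8440)) = 9.8212e-05 1/s
k2 = A * exp(-Ea/(R*T2)) = 37041.8540 * exp(-49394.4860/(8.314*321.1030)) = 3.4141e-04 1/s
k2/k1 = 3.4141e-04 / 9.8212e-05 = 3.4762


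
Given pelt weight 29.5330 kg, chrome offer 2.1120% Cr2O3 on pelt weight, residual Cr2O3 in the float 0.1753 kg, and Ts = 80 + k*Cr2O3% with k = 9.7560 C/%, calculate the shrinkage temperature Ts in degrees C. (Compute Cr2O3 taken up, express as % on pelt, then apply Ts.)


Offered = pelt * offer_pct / 100 = 29.5330 * 2.1120 / 100 = 0.6237 kg
Uptake = offered - residual = 0.6237 - 0.1753 = 0.4484 kg
Cr2O3% on pelt = uptake / pelt * 100 = 0.4484 / 29.5330 * 100 = 1.5184 %
Ts = 80 + k * Cr2O3% = 80 + 9.7560 * 1.5184 = 94.8138 C


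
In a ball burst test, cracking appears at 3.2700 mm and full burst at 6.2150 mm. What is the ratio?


Formula: Ratio = crack / burst
Substituting: Ratio = 3.2700 / 6.2150
Result: 0.5261


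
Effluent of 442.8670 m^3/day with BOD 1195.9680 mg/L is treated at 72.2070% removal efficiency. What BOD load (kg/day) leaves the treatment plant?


Load_in = volume * conc / 1000 = 442.8670 * 1195.9680 / 1000 = 529.6548 kg/day
Removed = Load_in * eff / 100 = 529.6548 * 72.2070 / 100 = 382.4478 kg/day
Load_out = Load_in - Removed = 529.6548 - 382.4478 = 147.2069 kg/day


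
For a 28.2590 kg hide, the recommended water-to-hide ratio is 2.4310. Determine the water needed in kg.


Formula: Water = hide_weight * ratio
Substituting: Water = 28.2590 * 2.4310
Result: 68.6976 kg


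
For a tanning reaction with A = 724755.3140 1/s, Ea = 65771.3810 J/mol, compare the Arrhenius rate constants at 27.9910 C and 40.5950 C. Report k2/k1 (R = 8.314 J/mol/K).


T1 = 27.9910 + 273.15 = 301.1410 K; T2 = 40.5950 + 273.15 = 313.7450 K
k1 = A * exp(-Ea/(R*T1)) = 724755.3140 * exp(-65771.3810/(8.314*301.1410)) = 2.8272e-06 1/s
k2 = A * exp(-Ea/(R*T2)) = 724755.3140 * exp(-65771.3810/(8.314*313.7450)) = 8.1223e-06 1/s
k2/k1 = 8.1223e-06 / 2.8272e-06 = 2.8729


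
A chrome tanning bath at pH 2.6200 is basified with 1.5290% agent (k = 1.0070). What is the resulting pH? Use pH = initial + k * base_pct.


Formula: pH_final = pH_initial + k * base_pct
Substituting: pH_final = 2.6200 + 1.0070 * 1.5290
Result: 4.1597


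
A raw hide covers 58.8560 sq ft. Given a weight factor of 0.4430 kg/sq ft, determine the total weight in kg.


Formula: Weight = area * weight_per_sqft
Substituting: Weight = 58.8560 * 0.4430
Result: 26.0732 kg


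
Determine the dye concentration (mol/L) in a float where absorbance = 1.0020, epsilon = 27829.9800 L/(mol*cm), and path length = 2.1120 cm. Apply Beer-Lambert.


Formula: c = A / (epsilon * l)
Substituting: c = 1.0020 / (27829.9800 * 2.1120)
Result: 1.7048e-05 mol/L


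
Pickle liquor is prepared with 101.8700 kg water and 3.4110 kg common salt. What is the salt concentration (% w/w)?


Formula: Conc = salt / (water + salt) * 100
Substituting: Conc = 3.4110 / (101.8700 + 3.4110) * 100
Result: 3.2399 %


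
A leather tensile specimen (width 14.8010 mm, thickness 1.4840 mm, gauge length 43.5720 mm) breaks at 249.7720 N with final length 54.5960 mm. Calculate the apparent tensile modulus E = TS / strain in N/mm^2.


TS = F / (w * t) = 249.7720 / (14.8010 * 1.4840) = 11.3715 N/mm^2
strain = (Lf - L0) / L0 = (54.5960 - 43.5720) / 43.5720 = 0.2530
E = TS / strain = 11.3715 / 0.2530 = 44.9456 N/mm^2


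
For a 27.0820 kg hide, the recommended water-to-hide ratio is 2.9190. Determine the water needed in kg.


Formula: Water = hide_weight * ratio
Substituting: Water = 27.0820 * 2.9190
Result: 79.0524 kg


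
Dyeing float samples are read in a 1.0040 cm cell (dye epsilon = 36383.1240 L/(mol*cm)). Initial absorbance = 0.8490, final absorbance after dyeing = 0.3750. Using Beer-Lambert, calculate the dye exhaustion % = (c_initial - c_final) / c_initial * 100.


c_initial = A_i / (epsilon * l) = 0.8490 / (36383.1240 * 1.0040) = 2.3242e-05 mol/L
c_final = A_f / (epsilon * l) = 0.3750 / (36383.1240 * 1.0040) = 1.0266e-05 mol/L
Exhaustion = (c_initial - c_final) / c_initial * 100 = (2.3242e-05 - 1.0266e-05) / 2.3242e-05 * 100 = 55.8304 %


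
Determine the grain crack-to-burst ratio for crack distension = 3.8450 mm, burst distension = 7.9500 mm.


Formula: Ratio = crack / burst
Substituting: Ratio = 3.8450 / 7.9500
Result: 0.4836


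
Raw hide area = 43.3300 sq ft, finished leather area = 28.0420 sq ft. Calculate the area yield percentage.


Formula: Yield = finished / raw * 100
Substituting: Yield = 28.0420 / 43.3300 * 100
Result: 64.7173 %


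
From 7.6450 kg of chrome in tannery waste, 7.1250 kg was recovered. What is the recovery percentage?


Formula: Recovery = recovered / input * 100
Substituting: Recovery = 7.1250 / 7.6450 * 100
Result: 93.1982 %


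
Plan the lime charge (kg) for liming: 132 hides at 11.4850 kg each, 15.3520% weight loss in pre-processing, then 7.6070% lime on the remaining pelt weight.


Total_raw = N * avg_wt = 132 * 11.4850 = 1516.0200 kg
Substrate = Total_raw * (1 - loss/100) = 1516.0200 * (1 - 15.3520/100) = 1283.2806 kg
Lime = Substrate * pct / 100 = 1283.2806 * 7.6070 / 100 = 97.6192 kg


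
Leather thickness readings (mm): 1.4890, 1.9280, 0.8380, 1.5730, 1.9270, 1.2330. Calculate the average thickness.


Formula: Average = sum / n
Substituting: Average = 8.9880 / 6
Result: 1.4980 mm


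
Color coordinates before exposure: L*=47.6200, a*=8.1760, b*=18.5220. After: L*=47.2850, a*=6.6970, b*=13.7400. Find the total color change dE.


dL = -0.3350, da = -1.4790, db = -4.7820
dE = sqrt((-0.3350)^2 + (-1.4790)^2 + (-4.7820)^2) = 5.0167


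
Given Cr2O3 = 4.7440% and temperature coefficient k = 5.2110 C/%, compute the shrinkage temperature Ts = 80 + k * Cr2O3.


Formula: Ts = 80 + k * Cr2O3
Substituting: Ts = 80 + 5.2110 * 4.7440
Result: 104.7210 C


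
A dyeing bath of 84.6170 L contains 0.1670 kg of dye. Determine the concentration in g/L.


Formula: Conc = dye_mass(kg) / volume(L) * 1000
Substituting: Conc = 0.1670 / 84.6170 * 1000
Result: 1.9736 g/L


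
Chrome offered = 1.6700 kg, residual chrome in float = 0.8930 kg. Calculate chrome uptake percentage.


Formula: Uptake = (offered - residual) / offered * 100
Substituting: Uptake = (1.6700 - 0.8930) / 1.6700 * 100
Result: 46.5269 %


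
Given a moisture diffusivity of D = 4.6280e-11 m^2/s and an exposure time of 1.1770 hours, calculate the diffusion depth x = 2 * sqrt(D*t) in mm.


t = 1.1770 hr * 3600 = 4237.2000 s
D * t = 4.6280e-11 * 4237.2000 = 1.9610e-07
x = 2 * sqrt(D*t) = 2 * sqrt(1.9610e-07) = 8.8566e-04 m = 0.8857 mm


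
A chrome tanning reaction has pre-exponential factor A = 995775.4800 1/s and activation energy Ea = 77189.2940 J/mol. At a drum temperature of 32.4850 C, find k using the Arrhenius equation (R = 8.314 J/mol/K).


T_K = T_C + 273.15 = 32.4850 + 273.15 = 305.6350 K
exponent = -Ea / (R * T_K) = -77189.2940 / (8.314 * 305.6350) = -30.3769
k = A * exp(exponent) = 995775.4800 * exp(-30.3769) = 6.3918e-08 1/s


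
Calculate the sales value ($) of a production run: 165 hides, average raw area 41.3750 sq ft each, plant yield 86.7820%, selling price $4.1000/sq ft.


Raw_total = N * avg_area = 165 * 41.3750 = 6826.8750 sq ft
Finished = Raw_total * yield / 100 = 6826.8750 * 86.7820 / 100 = 5924.4987 sq ft
Value = Finished * price = 5924.4987 * 4.1000 = 24290.4445 $


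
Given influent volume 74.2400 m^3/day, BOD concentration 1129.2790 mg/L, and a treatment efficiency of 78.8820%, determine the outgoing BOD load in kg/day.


Load_in = volume * conc / 1000 = 74.2400 * 1129.2790 / 1000 = 83.8377 kg/day
Removed = Load_in * eff / 100 = 83.8377 * 78.8820 / 100 = 66.1328 kg/day
Load_out = Load_in - Removed = 83.8377 - 66.1328 = 17.7048 kg/day


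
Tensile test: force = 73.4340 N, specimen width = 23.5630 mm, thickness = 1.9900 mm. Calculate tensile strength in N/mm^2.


Formula: TS = force / (width * thickness)
Substituting: TS = 73.4340 / (23.5630 * 1.9900)
Result: 1.5661 N/mm^2


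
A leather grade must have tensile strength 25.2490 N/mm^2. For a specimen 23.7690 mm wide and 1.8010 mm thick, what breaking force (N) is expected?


Formula: F = TS * w * t
Substituting: F = 25.2490 * 23.7690 * 1.8010
Result: 1080.8584 N


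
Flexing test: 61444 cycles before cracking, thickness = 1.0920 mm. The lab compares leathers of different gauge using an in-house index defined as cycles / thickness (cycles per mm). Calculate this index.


Formula: Index = cycles / thickness
Substituting: Index = 61444 / 1.0920
Result: 56267.3993 cycles/mm


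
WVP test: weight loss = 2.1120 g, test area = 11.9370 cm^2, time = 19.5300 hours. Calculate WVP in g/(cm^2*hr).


Formula: WVP = loss / (area * time)
Substituting: WVP = 2.1120 / (11.9370 * 19.5300)
Result: 0.00905934 g/(cm^2*hr)


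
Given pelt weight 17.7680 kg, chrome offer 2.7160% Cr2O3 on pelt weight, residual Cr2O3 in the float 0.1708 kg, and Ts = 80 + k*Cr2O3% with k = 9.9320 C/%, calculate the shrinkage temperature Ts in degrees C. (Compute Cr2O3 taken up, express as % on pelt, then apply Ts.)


Offered = pelt * offer_pct / 100 = 17.7680 * 2.7160 / 100 = 0.4826 kg
Uptake = offered - residual = 0.4826 - 0.1708 = 0.3118 kg
Cr2O3% on pelt = uptake / pelt * 100 = 0.3118 / 17.7680 * 100 = 1.7547 %
Ts = 80 + k * Cr2O3% = 80 + 9.9320 * 1.7547 = 97.4279 C
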